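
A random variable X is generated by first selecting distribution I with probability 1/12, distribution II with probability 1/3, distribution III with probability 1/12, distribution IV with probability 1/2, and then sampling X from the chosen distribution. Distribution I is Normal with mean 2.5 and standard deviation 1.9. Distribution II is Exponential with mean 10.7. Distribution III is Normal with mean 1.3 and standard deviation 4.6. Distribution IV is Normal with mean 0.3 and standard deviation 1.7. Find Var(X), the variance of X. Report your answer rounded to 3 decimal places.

64.275

Per component, I: μ=2.5, E[X²]=9.86; II: μ=10.7, E[X²]=228.98; III: μ=1.3, E[X²]=22.85; IV: μ=0.3, E[X²]=2.98.
E[X] = 0.0833333·2.5 + 0.333333·10.7 + 0.0833333·1.3 + 0.5·0.3 = 4.03333.
E[X²] = 0.0833333·9.86 + 0.333333·228.98 + 0.0833333·22.85 + 0.5·2.98 = 80.5425.
Var(X) = E[X²] − (E[X])² = 80.5425 − 16.2678 = 64.2747.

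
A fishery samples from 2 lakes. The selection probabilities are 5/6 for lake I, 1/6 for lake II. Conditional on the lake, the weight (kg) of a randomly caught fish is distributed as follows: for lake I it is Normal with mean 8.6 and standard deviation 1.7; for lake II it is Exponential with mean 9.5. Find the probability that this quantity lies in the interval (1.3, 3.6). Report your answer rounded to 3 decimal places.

Conditional on each lake, P(1.3 < X < 3.6): I: 0.00162607; II: 0.187526.
By total probability, P(1.3 < X < 3.6) = 0.833333·0.00162607 + 0.166667·0.187526 = 0.0326094.

0.033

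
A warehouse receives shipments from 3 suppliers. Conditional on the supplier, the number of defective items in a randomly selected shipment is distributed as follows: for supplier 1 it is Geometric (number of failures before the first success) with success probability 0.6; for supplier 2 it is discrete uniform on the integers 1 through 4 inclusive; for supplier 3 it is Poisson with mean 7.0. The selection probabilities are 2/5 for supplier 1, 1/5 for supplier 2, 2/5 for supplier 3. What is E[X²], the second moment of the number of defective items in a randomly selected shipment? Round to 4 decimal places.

For each component E[X²] = Var + (mean)², giving 1: 1.55556; 2: 7.5; 3: 56.
Overall E[X²] = 0.4·1.55556 + 0.2·7.5 + 0.4·56 = 24.5222.

24.5222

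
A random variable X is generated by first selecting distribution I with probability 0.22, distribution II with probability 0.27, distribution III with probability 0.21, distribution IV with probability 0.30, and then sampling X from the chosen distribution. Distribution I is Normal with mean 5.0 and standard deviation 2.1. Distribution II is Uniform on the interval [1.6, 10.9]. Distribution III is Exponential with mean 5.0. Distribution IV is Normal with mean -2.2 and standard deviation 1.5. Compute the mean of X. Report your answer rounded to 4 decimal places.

3.1775

Component means — I: 5; II: 6.25; III: 5; IV: -2.2.
E[X] = 0.22·5 + 0.27·6.25 + 0.21·5 + 0.3·-2.2 = 3.1775.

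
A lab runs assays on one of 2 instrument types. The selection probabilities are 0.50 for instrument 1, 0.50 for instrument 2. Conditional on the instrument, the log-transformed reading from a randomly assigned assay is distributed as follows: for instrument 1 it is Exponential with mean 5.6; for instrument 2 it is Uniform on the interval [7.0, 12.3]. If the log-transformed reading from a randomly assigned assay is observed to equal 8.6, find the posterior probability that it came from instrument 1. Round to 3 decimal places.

Likelihoods f(8.6 | ·): 1: 0.0384468; 2: 0.188679.
Posterior ∝ prior × likelihood. Numerator for 1: 0.5·0.0384468 = 0.0192234.
Normalizing constant: 0.5·0.0384468 + 0.5·0.188679 = 0.113563.
P(1 | observation) = 0.0192234 / 0.113563 = 0.169275.

0.169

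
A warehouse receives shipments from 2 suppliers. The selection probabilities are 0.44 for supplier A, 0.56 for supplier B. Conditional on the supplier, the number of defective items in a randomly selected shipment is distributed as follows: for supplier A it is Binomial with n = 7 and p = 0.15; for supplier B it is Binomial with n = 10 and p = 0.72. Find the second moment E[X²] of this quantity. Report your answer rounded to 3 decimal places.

31.037

For each component E[X²] = Var + (mean)², giving A: 1.995; B: 53.856.
Overall E[X²] = 0.44·1.995 + 0.56·53.856 = 31.0372.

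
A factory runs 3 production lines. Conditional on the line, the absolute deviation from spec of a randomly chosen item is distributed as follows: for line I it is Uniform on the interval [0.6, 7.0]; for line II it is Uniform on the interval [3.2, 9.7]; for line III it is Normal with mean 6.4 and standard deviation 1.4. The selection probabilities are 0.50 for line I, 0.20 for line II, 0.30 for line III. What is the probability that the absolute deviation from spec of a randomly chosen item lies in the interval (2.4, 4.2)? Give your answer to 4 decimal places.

0.1882

Conditional on each line, P(2.4 < X < 4.2): I: 0.28125; II: 0.153846; III: 0.0559042.
By total probability, P(2.4 < X < 4.2) = 0.5·0.28125 + 0.2·0.153846 + 0.3·0.0559042 = 0.188165.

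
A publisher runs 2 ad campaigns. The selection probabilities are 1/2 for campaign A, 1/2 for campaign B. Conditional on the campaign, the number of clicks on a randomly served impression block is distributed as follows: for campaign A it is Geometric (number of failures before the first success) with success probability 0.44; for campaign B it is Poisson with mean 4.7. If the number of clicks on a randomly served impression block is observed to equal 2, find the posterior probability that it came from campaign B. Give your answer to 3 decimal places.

Likelihoods P(X=2 | ·): A: 0.137984; B: 0.100457.
Posterior ∝ prior × likelihood. Numerator for B: 0.5·0.100457 = 0.0502287.
Normalizing constant: 0.5·0.137984 + 0.5·0.100457 = 0.119221.
P(B | observation) = 0.0502287 / 0.119221 = 0.421308.

0.421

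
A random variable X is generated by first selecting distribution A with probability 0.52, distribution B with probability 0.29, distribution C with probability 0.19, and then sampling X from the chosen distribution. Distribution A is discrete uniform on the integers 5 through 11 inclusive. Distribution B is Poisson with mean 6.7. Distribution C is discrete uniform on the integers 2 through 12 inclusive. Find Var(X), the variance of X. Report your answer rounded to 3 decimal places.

6.282

Per component, A: μ=8, E[X²]=68; B: μ=6.7, E[X²]=51.59; C: μ=7, E[X²]=59.
E[X] = 0.52·8 + 0.29·6.7 + 0.19·7 = 7.433.
E[X²] = 0.52·68 + 0.29·51.59 + 0.19·59 = 61.5311.
Var(X) = E[X²] − (E[X])² = 61.5311 − 55.2495 = 6.28161.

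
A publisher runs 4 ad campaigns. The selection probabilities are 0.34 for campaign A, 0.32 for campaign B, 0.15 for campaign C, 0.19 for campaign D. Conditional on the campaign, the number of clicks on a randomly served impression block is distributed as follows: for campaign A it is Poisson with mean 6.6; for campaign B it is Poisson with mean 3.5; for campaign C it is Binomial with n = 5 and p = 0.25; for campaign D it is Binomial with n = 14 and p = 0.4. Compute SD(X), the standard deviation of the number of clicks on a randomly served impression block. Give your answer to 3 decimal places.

2.786

Per component, A: μ=6.6, E[X²]=50.16; B: μ=3.5, E[X²]=15.75; C: μ=1.25, E[X²]=2.5; D: μ=5.6, E[X²]=34.72.
E[X] = 0.34·6.6 + 0.32·3.5 + 0.15·1.25 + 0.19·5.6 = 4.6155.
E[X²] = 0.34·50.16 + 0.32·15.75 + 0.15·2.5 + 0.19·34.72 = 29.0662.
Var(X) = E[X²] − (E[X])² = 29.0662 − 21.3028 = 7.76336.
SD(X) = √7.76336 = 2.78628.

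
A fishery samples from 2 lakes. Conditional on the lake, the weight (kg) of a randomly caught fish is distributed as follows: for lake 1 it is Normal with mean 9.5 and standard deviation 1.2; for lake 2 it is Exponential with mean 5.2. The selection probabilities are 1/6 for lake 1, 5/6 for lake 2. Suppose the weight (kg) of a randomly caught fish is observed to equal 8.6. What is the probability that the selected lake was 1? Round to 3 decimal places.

0.577

Likelihoods f(8.6 | ·): 1: 0.250948; 2: 0.0367909.
Posterior ∝ prior × likelihood. Numerator for 1: 0.166667·0.250948 = 0.0418246.
Normalizing constant: 0.166667·0.250948 + 0.833333·0.0367909 = 0.0724837.
P(1 | observation) = 0.0418246 / 0.0724837 = 0.577021.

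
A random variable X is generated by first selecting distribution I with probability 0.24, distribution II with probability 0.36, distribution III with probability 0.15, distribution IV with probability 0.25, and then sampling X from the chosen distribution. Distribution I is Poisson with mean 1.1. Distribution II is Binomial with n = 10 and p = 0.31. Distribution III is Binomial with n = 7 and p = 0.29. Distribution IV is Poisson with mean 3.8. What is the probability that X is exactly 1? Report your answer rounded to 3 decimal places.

Conditional on each component, P(X = 1): I: 0.366158; II: 0.109901; III: 0.260044; IV: 0.0850089.
By total probability, P(X = 1) = 0.24·0.366158 + 0.36·0.109901 + 0.15·0.260044 + 0.25·0.0850089 = 0.187701.

0.188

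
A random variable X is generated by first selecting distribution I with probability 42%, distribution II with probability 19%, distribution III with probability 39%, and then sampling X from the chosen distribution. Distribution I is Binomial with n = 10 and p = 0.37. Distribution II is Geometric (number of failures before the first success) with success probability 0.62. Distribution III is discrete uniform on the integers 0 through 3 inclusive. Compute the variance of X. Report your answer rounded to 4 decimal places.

3.2660

Per component, I: μ=3.7, E[X²]=16.021; II: μ=0.612903, E[X²]=1.3642; III: μ=1.5, E[X²]=3.5.
E[X] = 0.42·3.7 + 0.19·0.612903 + 0.39·1.5 = 2.25545.
E[X²] = 0.42·16.021 + 0.19·1.3642 + 0.39·3.5 = 8.35302.
Var(X) = E[X²] − (E[X])² = 8.35302 − 5.08706 = 3.26596.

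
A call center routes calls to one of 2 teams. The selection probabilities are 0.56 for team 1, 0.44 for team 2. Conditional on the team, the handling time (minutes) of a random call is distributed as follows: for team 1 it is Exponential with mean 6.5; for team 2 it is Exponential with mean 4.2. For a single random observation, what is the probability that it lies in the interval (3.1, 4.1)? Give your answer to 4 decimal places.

Conditional on each team, P(3.1 < X < 4.1): 1: 0.088508; 2: 0.10128.
By total probability, P(3.1 < X < 4.1) = 0.56·0.088508 + 0.44·0.10128 = 0.0941277.

0.0941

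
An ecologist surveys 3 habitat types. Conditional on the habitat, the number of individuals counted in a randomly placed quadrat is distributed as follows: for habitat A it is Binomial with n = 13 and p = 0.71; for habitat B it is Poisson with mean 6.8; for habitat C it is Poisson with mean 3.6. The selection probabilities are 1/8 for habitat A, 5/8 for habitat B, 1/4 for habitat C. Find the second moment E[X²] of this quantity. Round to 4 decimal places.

48.2737

For each component E[X²] = Var + (mean)², giving A: 87.8696; B: 53.04; C: 16.56.
Overall E[X²] = 0.125·87.8696 + 0.625·53.04 + 0.25·16.56 = 48.2737.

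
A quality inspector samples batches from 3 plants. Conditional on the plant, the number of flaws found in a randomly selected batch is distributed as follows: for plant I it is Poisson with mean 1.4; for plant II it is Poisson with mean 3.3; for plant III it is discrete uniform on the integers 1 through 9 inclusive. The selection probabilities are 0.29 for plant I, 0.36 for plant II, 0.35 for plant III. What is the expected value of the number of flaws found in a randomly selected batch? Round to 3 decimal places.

Component means — I: 1.4; II: 3.3; III: 5.
E[X] = 0.29·1.4 + 0.36·3.3 + 0.35·5 = 3.344.

3.344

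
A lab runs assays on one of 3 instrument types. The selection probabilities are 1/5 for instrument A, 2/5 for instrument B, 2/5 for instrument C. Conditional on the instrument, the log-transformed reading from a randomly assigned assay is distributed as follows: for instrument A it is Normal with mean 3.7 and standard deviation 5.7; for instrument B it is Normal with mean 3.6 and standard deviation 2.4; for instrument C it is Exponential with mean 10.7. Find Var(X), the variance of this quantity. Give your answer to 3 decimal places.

66.584

Per component, A: μ=3.7, E[X²]=46.18; B: μ=3.6, E[X²]=18.72; C: μ=10.7, E[X²]=228.98.
E[X] = 0.2·3.7 + 0.4·3.6 + 0.4·10.7 = 6.46.
E[X²] = 0.2·46.18 + 0.4·18.72 + 0.4·228.98 = 108.316.
Var(X) = E[X²] − (E[X])² = 108.316 − 41.7316 = 66.5844.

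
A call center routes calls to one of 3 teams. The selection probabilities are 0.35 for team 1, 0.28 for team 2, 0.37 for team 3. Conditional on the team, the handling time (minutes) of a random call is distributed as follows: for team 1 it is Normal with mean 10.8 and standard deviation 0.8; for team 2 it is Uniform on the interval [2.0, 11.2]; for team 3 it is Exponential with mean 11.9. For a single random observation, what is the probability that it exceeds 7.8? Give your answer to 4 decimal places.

0.6456

Conditional on each team, P(X > 7.8): 1: 0.999912; 2: 0.369565; 3: 0.519202.
By total probability, P(X > 7.8) = 0.35·0.999912 + 0.28·0.369565 + 0.37·0.519202 = 0.645552.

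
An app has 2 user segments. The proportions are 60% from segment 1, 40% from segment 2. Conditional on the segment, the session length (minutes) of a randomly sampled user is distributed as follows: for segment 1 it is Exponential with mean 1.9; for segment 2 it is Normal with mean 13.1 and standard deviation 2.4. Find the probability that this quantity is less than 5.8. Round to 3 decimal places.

Conditional on each segment, P(X < 5.8): 1: 0.952766; 2: 0.00117636.
By total probability, P(X < 5.8) = 0.6·0.952766 + 0.4·0.00117636 = 0.57213.

0.572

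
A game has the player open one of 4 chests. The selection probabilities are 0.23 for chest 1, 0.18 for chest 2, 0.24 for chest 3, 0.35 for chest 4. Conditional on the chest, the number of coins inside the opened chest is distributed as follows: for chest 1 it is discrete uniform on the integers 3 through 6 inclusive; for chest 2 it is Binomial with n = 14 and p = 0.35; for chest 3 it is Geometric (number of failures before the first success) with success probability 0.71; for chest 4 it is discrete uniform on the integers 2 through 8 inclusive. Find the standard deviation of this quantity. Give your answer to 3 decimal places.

Per component, 1: μ=4.5, E[X²]=21.5; 2: μ=4.9, E[X²]=27.195; 3: μ=0.408451, E[X²]=0.742115; 4: μ=5, E[X²]=29.
E[X] = 0.23·4.5 + 0.18·4.9 + 0.24·0.408451 + 0.35·5 = 3.76503.
E[X²] = 0.23·21.5 + 0.18·27.195 + 0.24·0.742115 + 0.35·29 = 20.1682.
Var(X) = E[X²] − (E[X])² = 20.1682 − 14.1754 = 5.99277.
SD(X) = √5.99277 = 2.44801.

2.448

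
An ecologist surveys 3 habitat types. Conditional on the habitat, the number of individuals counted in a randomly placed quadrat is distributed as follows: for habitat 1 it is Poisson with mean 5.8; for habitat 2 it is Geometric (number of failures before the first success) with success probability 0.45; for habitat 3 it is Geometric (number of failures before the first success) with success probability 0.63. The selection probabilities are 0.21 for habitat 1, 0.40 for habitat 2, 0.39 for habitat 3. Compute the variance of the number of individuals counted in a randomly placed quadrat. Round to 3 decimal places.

Per component, 1: μ=5.8, E[X²]=39.44; 2: μ=1.22222, E[X²]=4.20988; 3: μ=0.587302, E[X²]=1.27715.
E[X] = 0.21·5.8 + 0.4·1.22222 + 0.39·0.587302 = 1.93594.
E[X²] = 0.21·39.44 + 0.4·4.20988 + 0.39·1.27715 = 10.4644.
Var(X) = E[X²] − (E[X])² = 10.4644 − 3.74785 = 6.71659.

6.717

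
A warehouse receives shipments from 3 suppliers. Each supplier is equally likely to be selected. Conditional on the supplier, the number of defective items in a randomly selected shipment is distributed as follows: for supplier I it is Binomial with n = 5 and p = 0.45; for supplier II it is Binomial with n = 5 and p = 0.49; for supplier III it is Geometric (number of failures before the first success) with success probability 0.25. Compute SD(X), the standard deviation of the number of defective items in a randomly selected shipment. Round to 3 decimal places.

Per component, I: μ=2.25, E[X²]=6.3; II: μ=2.45, E[X²]=7.252; III: μ=3, E[X²]=21.
E[X] = 0.333333·2.25 + 0.333333·2.45 + 0.333333·3 = 2.56667.
E[X²] = 0.333333·6.3 + 0.333333·7.252 + 0.333333·21 = 11.5173.
Var(X) = E[X²] − (E[X])² = 11.5173 − 6.58778 = 4.92956.
SD(X) = √4.92956 = 2.22026.

2.220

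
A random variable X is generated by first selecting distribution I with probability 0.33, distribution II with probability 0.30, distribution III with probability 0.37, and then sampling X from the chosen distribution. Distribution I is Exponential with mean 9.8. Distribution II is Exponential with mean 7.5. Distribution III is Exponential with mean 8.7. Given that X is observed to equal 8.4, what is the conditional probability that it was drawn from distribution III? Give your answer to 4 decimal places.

Likelihoods f(8.4 | ·): I: 0.0433034; II: 0.043504; III: 0.0437685.
Posterior ∝ prior × likelihood. Numerator for III: 0.37·0.0437685 = 0.0161944.
Normalizing constant: 0.33·0.0433034 + 0.3·0.043504 + 0.37·0.0437685 = 0.0435357.
P(III | observation) = 0.0161944 / 0.0435357 = 0.371979.

0.3720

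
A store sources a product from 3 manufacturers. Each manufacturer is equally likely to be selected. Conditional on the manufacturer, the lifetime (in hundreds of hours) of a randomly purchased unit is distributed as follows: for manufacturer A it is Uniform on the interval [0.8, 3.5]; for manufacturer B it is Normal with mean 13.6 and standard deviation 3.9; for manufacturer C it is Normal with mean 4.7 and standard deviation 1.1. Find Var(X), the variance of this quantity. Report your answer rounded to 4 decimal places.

29.7664

Per component, A: μ=2.15, E[X²]=5.23; B: μ=13.6, E[X²]=200.17; C: μ=4.7, E[X²]=23.3.
E[X] = 0.333333·2.15 + 0.333333·13.6 + 0.333333·4.7 = 6.81667.
E[X²] = 0.333333·5.23 + 0.333333·200.17 + 0.333333·23.3 = 76.2333.
Var(X) = E[X²] − (E[X])² = 76.2333 − 46.4669 = 29.7664.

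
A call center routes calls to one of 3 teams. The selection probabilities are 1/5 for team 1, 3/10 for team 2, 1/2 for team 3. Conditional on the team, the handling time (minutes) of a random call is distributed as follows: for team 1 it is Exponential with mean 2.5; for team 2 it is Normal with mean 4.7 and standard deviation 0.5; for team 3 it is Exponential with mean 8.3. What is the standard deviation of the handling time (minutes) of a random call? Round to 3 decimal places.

6.432

Per component, 1: μ=2.5, E[X²]=12.5; 2: μ=4.7, E[X²]=22.34; 3: μ=8.3, E[X²]=137.78.
E[X] = 0.2·2.5 + 0.3·4.7 + 0.5·8.3 = 6.06.
E[X²] = 0.2·12.5 + 0.3·22.34 + 0.5·137.78 = 78.092.
Var(X) = E[X²] − (E[X])² = 78.092 − 36.7236 = 41.3684.
SD(X) = √41.3684 = 6.43183.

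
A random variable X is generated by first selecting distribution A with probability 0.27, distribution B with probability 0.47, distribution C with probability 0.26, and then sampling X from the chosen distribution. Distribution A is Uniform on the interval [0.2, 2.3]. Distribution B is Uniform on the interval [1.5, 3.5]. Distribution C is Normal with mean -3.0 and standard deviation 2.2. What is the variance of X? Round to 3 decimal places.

6.677

Per component, A: μ=1.25, E[X²]=1.93; B: μ=2.5, E[X²]=6.58333; C: μ=-3, E[X²]=13.84.
E[X] = 0.27·1.25 + 0.47·2.5 + 0.26·-3 = 0.7325.
E[X²] = 0.27·1.93 + 0.47·6.58333 + 0.26·13.84 = 7.21367.
Var(X) = E[X²] − (E[X])² = 7.21367 − 0.536556 = 6.67711.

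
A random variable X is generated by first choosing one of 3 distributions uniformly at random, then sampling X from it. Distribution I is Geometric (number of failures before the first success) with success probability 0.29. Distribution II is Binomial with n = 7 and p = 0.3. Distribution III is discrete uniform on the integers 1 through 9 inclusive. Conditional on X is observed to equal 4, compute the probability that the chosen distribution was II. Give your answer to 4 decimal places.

Likelihoods P(X=4 | ·): I: 0.0736939; II: 0.0972405; III: 0.111111.
Posterior ∝ prior × likelihood. Numerator for II: 0.333333·0.0972405 = 0.0324135.
Normalizing constant: 0.333333·0.0736939 + 0.333333·0.0972405 + 0.333333·0.111111 = 0.0940152.
P(II | observation) = 0.0324135 / 0.0940152 = 0.344769.

0.3448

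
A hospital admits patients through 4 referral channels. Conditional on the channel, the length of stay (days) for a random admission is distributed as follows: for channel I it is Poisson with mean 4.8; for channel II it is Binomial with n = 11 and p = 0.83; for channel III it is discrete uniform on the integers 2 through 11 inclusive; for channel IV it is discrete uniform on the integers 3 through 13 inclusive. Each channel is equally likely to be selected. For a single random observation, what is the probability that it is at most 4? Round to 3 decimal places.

0.240

Conditional on each channel, P(X ≤ 4): I: 0.476259; II: 0.000713135; III: 0.3; IV: 0.181818.
By total probability, P(X ≤ 4) = 0.25·0.476259 + 0.25·0.000713135 + 0.25·0.3 + 0.25·0.181818 = 0.239698.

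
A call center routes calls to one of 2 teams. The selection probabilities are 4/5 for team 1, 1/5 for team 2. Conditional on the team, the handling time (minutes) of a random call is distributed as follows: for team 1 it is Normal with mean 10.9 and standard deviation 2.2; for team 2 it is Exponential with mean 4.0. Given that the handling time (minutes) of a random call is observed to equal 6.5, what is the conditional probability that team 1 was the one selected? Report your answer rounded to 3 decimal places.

0.666

Likelihoods f(6.5 | ·): 1: 0.0245413; 2: 0.0492279.
Posterior ∝ prior × likelihood. Numerator for 1: 0.8·0.0245413 = 0.0196331.
Normalizing constant: 0.8·0.0245413 + 0.2·0.0492279 = 0.0294787.
P(1 | observation) = 0.0196331 / 0.0294787 = 0.66601.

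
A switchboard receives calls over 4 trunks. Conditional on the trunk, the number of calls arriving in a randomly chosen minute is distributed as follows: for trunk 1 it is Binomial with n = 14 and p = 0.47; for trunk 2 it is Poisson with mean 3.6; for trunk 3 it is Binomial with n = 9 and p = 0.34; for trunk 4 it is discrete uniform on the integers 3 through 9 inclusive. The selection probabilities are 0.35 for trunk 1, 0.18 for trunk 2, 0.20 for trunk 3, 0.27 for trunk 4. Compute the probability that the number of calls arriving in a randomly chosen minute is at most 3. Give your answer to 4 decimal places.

Conditional on each trunk, P(X ≤ 3): 1: 0.0467556; 2: 0.515216; 3: 0.633842; 4: 0.142857.
By total probability, P(X ≤ 3) = 0.35·0.0467556 + 0.18·0.515216 + 0.2·0.633842 + 0.27·0.142857 = 0.274443.

0.2744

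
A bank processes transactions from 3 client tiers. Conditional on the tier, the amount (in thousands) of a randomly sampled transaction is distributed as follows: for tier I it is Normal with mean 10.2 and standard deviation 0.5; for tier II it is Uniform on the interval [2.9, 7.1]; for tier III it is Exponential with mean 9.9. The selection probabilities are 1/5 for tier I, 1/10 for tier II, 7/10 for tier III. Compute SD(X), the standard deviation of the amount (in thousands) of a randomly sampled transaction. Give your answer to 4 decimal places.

8.4284

Per component, I: μ=10.2, E[X²]=104.29; II: μ=5, E[X²]=26.47; III: μ=9.9, E[X²]=196.02.
E[X] = 0.2·10.2 + 0.1·5 + 0.7·9.9 = 9.47.
E[X²] = 0.2·104.29 + 0.1·26.47 + 0.7·196.02 = 160.719.
Var(X) = E[X²] − (E[X])² = 160.719 − 89.6809 = 71.0381.
SD(X) = √71.0381 = 8.42841.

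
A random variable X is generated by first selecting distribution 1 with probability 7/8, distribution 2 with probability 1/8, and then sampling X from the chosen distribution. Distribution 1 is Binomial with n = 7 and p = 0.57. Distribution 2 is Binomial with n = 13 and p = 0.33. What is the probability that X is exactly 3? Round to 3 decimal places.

0.217

Conditional on each component, P(X = 3): 1: 0.221598; 2: 0.187351.
By total probability, P(X = 3) = 0.875·0.221598 + 0.125·0.187351 = 0.217317.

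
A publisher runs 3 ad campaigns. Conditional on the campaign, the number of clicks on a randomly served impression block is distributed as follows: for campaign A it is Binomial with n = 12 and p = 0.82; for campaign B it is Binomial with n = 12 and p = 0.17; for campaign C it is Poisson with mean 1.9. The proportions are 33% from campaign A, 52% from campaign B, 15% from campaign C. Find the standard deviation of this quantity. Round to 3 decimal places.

3.913

Per component, A: μ=9.84, E[X²]=98.5968; B: μ=2.04, E[X²]=5.8548; C: μ=1.9, E[X²]=5.51.
E[X] = 0.33·9.84 + 0.52·2.04 + 0.15·1.9 = 4.593.
E[X²] = 0.33·98.5968 + 0.52·5.8548 + 0.15·5.51 = 36.4079.
Var(X) = E[X²] − (E[X])² = 36.4079 − 21.0956 = 15.3123.
SD(X) = √15.3123 = 3.91309.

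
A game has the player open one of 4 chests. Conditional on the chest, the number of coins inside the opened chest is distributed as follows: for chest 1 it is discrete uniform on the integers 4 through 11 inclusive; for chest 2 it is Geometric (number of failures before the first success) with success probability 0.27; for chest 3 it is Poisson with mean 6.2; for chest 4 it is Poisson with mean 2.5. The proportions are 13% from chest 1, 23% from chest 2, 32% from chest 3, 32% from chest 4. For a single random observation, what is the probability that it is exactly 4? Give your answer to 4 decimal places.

0.1166

Conditional on each chest, P(X = 4): 1: 0.125; 2: 0.0766753; 3: 0.124948; 4: 0.133602.
By total probability, P(X = 4) = 0.13·0.125 + 0.23·0.0766753 + 0.32·0.124948 + 0.32·0.133602 = 0.116621.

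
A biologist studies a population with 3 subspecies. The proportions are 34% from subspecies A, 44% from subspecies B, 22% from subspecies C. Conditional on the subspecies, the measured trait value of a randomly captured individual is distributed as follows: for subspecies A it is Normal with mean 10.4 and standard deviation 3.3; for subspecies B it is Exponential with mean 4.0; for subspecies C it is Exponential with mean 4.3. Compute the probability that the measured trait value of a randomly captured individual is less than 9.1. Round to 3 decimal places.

0.706

Conditional on each subspecies, P(X < 9.1): A: 0.346813; B: 0.897203; C: 0.879521.
By total probability, P(X < 9.1) = 0.34·0.346813 + 0.44·0.897203 + 0.22·0.879521 = 0.70618.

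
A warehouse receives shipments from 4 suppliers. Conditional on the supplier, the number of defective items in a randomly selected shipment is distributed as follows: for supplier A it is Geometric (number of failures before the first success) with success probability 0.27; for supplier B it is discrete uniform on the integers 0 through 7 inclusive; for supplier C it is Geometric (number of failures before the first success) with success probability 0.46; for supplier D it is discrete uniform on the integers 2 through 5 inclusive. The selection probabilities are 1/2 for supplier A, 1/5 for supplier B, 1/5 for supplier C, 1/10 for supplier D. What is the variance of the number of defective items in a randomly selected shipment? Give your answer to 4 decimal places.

Per component, A: μ=2.7037, E[X²]=17.3237; B: μ=3.5, E[X²]=17.5; C: μ=1.17391, E[X²]=3.93006; D: μ=3.5, E[X²]=13.5.
E[X] = 0.5·2.7037 + 0.2·3.5 + 0.2·1.17391 + 0.1·3.5 = 2.63663.
E[X²] = 0.5·17.3237 + 0.2·17.5 + 0.2·3.93006 + 0.1·13.5 = 14.2979.
Var(X) = E[X²] − (E[X])² = 14.2979 − 6.95184 = 7.34604.

7.3460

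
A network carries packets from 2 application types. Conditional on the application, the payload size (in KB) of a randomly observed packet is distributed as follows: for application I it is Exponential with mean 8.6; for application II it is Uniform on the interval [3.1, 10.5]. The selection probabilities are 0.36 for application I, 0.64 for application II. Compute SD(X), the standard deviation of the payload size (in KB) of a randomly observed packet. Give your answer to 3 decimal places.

Per component, I: μ=8.6, E[X²]=147.92; II: μ=6.8, E[X²]=50.8033.
E[X] = 0.36·8.6 + 0.64·6.8 = 7.448.
E[X²] = 0.36·147.92 + 0.64·50.8033 = 85.7653.
Var(X) = E[X²] − (E[X])² = 85.7653 − 55.4727 = 30.2926.
SD(X) = √30.2926 = 5.50387.

5.504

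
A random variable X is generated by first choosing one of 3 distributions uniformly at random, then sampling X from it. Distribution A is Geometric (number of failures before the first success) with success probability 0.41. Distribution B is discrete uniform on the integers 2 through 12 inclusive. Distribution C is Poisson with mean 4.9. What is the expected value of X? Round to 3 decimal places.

Component means — A: 1.43902; B: 7; C: 4.9.
E[X] = 0.333333·1.43902 + 0.333333·7 + 0.333333·4.9 = 4.44634.

4.446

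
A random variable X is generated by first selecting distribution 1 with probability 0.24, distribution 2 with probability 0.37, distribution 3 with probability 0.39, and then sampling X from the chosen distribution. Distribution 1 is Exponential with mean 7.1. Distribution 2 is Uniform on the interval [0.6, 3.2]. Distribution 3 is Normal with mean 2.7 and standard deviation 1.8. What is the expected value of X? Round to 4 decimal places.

3.4600

Component means — 1: 7.1; 2: 1.9; 3: 2.7.
E[X] = 0.24·7.1 + 0.37·1.9 + 0.39·2.7 = 3.46.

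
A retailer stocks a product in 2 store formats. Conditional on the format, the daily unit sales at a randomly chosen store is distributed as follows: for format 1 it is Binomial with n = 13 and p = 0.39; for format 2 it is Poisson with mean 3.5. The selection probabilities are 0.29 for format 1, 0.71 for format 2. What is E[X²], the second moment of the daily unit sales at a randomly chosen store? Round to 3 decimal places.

19.534

For each component E[X²] = Var + (mean)², giving 1: 28.7976; 2: 15.75.
Overall E[X²] = 0.29·28.7976 + 0.71·15.75 = 19.5338.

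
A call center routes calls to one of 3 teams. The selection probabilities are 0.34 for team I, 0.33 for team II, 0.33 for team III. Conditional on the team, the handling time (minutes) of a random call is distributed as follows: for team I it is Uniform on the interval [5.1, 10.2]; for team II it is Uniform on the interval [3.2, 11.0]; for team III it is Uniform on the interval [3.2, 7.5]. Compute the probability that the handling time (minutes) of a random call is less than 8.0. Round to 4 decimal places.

0.7264

Conditional on each team, P(X < 8.0): I: 0.568627; II: 0.615385; III: 1.
By total probability, P(X < 8.0) = 0.34·0.568627 + 0.33·0.615385 + 0.33·1 = 0.72641.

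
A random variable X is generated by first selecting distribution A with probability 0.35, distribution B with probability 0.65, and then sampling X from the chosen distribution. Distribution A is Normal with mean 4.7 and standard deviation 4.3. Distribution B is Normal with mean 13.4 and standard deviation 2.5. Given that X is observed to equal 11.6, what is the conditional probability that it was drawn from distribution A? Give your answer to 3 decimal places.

0.101

Likelihoods f(11.6 | ·): A: 0.025604; B: 0.123141.
Posterior ∝ prior × likelihood. Numerator for A: 0.35·0.025604 = 0.0089614.
Normalizing constant: 0.35·0.025604 + 0.65·0.123141 = 0.0890027.
P(A | observation) = 0.0089614 / 0.0890027 = 0.100687.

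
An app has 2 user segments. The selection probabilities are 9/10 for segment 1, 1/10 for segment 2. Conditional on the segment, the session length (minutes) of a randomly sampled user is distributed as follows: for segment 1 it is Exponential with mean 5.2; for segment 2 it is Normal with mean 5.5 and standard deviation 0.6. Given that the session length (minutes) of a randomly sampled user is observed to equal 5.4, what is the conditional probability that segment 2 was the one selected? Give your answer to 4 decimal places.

0.5170

Likelihoods f(5.4 | ·): 1: 0.0680767; 2: 0.655733.
Posterior ∝ prior × likelihood. Numerator for 2: 0.1·0.655733 = 0.0655733.
Normalizing constant: 0.9·0.0680767 + 0.1·0.655733 = 0.126842.
P(2 | observation) = 0.0655733 / 0.126842 = 0.516967.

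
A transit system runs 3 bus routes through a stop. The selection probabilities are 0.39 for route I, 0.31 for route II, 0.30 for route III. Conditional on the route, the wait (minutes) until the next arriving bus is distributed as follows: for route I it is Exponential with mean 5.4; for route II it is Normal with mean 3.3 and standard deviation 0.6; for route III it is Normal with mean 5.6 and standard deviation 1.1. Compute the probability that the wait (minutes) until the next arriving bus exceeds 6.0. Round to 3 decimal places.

Conditional on each route, P(X > 6.0): I: 0.329193; II: 3.39767e-06; III: 0.358065.
By total probability, P(X > 6.0) = 0.39·0.329193 + 0.31·3.39767e-06 + 0.3·0.358065 = 0.235806.

0.236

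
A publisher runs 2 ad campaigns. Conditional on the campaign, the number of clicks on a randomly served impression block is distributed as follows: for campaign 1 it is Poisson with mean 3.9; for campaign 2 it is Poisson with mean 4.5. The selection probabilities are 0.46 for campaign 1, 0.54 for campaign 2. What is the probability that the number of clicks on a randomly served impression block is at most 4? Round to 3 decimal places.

0.586

Conditional on each campaign, P(X ≤ 4): 1: 0.648365; 2: 0.532104.
By total probability, P(X ≤ 4) = 0.46·0.648365 + 0.54·0.532104 = 0.585584.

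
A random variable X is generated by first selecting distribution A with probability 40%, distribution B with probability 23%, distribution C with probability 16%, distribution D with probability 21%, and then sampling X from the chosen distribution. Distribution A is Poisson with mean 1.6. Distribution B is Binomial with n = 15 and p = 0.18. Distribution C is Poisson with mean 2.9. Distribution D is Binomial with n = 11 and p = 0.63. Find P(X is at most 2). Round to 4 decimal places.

Conditional on each component, P(X ≤ 2): A: 0.783358; B: 0.476563; C: 0.445963; D: 0.00318803.
By total probability, P(X ≤ 2) = 0.4·0.783358 + 0.23·0.476563 + 0.16·0.445963 + 0.21·0.00318803 = 0.494976.

0.4950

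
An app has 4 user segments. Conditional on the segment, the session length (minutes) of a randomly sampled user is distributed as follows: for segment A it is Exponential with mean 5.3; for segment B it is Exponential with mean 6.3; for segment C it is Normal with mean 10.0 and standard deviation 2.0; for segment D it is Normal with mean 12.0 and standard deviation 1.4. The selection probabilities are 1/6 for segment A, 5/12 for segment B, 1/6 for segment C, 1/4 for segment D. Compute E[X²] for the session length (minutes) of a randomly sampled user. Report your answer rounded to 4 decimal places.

96.2617

For each component E[X²] = Var + (mean)², giving A: 56.18; B: 79.38; C: 104; D: 145.96.
Overall E[X²] = 0.166667·56.18 + 0.416667·79.38 + 0.166667·104 + 0.25·145.96 = 96.2617.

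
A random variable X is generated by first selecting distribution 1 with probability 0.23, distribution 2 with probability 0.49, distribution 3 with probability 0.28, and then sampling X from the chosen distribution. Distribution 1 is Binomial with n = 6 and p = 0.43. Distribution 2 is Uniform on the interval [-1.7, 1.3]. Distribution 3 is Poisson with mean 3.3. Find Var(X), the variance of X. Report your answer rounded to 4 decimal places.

4.2148

Per component, 1: μ=2.58, E[X²]=8.127; 2: μ=-0.2, E[X²]=0.79; 3: μ=3.3, E[X²]=14.19.
E[X] = 0.23·2.58 + 0.49·-0.2 + 0.28·3.3 = 1.4194.
E[X²] = 0.23·8.127 + 0.49·0.79 + 0.28·14.19 = 6.22951.
Var(X) = E[X²] − (E[X])² = 6.22951 − 2.0147 = 4.21481.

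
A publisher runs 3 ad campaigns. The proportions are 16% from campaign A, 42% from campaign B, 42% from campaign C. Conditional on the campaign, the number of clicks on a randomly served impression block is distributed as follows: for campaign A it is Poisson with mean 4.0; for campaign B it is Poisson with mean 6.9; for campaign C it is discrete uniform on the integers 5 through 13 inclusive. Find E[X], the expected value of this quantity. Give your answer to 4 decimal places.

7.3180

Component means — A: 4; B: 6.9; C: 9.
E[X] = 0.16·4 + 0.42·6.9 + 0.42·9 = 7.318.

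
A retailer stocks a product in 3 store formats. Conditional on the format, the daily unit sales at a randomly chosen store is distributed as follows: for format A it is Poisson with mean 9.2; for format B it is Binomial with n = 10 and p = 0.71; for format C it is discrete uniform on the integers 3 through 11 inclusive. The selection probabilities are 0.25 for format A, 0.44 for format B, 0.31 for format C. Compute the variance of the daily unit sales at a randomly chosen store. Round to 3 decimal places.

6.134

Per component, A: μ=9.2, E[X²]=93.84; B: μ=7.1, E[X²]=52.469; C: μ=7, E[X²]=55.6667.
E[X] = 0.25·9.2 + 0.44·7.1 + 0.31·7 = 7.594.
E[X²] = 0.25·93.84 + 0.44·52.469 + 0.31·55.6667 = 63.803.
Var(X) = E[X²] − (E[X])² = 63.803 − 57.6688 = 6.13419.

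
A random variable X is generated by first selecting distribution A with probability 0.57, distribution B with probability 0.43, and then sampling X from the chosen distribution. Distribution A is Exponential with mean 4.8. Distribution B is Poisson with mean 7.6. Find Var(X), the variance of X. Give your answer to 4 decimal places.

Per component, A: μ=4.8, E[X²]=46.08; B: μ=7.6, E[X²]=65.36.
E[X] = 0.57·4.8 + 0.43·7.6 = 6.004.
E[X²] = 0.57·46.08 + 0.43·65.36 = 54.3704.
Var(X) = E[X²] − (E[X])² = 54.3704 − 36.048 = 18.3224.

18.3224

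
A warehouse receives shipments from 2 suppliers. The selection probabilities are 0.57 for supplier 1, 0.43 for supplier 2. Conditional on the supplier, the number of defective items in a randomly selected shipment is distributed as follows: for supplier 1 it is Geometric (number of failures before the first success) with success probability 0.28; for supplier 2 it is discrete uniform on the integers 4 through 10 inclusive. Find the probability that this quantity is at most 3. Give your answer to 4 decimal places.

0.4168

Conditional on each supplier, P(X ≤ 3): 1: 0.731261; 2: 0.
By total probability, P(X ≤ 3) = 0.57·0.731261 + 0.43·0 = 0.416819.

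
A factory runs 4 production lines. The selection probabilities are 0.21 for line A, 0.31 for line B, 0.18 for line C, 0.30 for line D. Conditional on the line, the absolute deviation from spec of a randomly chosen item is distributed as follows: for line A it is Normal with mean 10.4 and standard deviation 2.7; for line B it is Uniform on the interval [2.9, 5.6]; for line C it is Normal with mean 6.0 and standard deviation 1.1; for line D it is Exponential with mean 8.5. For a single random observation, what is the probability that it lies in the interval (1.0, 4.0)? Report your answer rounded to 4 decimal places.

Conditional on each line, P(1.0 < X < 4.0): A: 0.00863581; B: 0.407407; C: 0.0345154; D: 0.264375.
By total probability, P(1.0 < X < 4.0) = 0.21·0.00863581 + 0.31·0.407407 + 0.18·0.0345154 + 0.3·0.264375 = 0.213635.

0.2136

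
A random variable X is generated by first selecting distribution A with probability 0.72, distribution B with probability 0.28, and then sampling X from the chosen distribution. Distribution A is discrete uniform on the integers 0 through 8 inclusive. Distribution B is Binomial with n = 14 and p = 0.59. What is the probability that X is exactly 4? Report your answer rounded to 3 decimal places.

0.085

Conditional on each component, P(X = 4): A: 0.111111; B: 0.016281.
By total probability, P(X = 4) = 0.72·0.111111 + 0.28·0.016281 = 0.0845587.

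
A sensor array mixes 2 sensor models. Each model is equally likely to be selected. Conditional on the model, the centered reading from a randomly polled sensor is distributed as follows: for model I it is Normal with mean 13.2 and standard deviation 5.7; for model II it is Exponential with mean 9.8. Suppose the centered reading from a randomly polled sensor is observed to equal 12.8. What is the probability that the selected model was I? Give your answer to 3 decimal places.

0.716

Likelihoods f(12.8 | ·): I: 0.0698177; II: 0.0276396.
Posterior ∝ prior × likelihood. Numerator for I: 0.5·0.0698177 = 0.0349089.
Normalizing constant: 0.5·0.0698177 + 0.5·0.0276396 = 0.0487287.
P(I | observation) = 0.0349089 / 0.0487287 = 0.716393.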